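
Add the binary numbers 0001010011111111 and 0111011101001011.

Add column by column from the right: bit + bit + carry-in; write the sum mod 2, carry 1 when the sum is 2 or 3.
carry:  1110111111111110
        0001010011111111
+       0111011101001011
------------------------
       01000110001001010
(the carry out of the leftmost column, 0, becomes the leading bit)
Decimal check:
  0001010011111111 = 4096 + 1024 + 128 + 64 + 32 + 16 + 8 + 4 + 2 + 1 = 5375
  0111011101001011 = 16384 + 8192 + 4096 + 1024 + 512 + 256 + 64 + 8 + 2 + 1 = 30539
  5375 + 30539 = 35914, and 01000110001001010 = 32768 + 2048 + 1024 + 64 + 8 + 2 = 35914 ✓



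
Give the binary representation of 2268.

Using repeated division by 2:
2268 ÷ 2 = 1134 remainder 0
1134 ÷ 2 = 567 remainder 0
567 ÷ 2 = 283 remainder 1
283 ÷ 2 = 141 remainder 1
141 ÷ 2 = 70 remainder 1
70 ÷ 2 = 35 remainder 0
35 ÷ 2 = 17 remainder 1
17 ÷ 2 = 8 remainder 1
8 ÷ 2 = 4 remainder 0
4 ÷ 2 = 2 remainder 0
2 ÷ 2 = 1 remainder 0
1 ÷ 2 = 0 remainder 1
Reading remainders bottom to top: 100011011100



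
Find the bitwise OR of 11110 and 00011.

OR: 1 when either bit is 1
  11110
| 00011
-------
  11111
Decimal: 30 | 3 = 31



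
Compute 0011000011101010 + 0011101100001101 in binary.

Add column by column from the right: bit + bit + carry-in; write the sum mod 2, carry 1 when the sum is 2 or 3.
carry:  0110000000010000
        0011000011101010
+       0011101100001101
------------------------
       00110101111110111
(the carry out of the leftmost column, 0, becomes the leading bit)
Decimal check:
  0011000011101010 = 8192 + 4096 + 128 + 64 + 32 + 8 + 2 = 12522
  0011101100001101 = 8192 + 4096 + 2048 + 512 + 256 + 8 + 4 + 1 = 15117
  12522 + 15117 = 27639, and 00110101111110111 = 16384 + 8192 + 2048 + 512 + 256 + 128 + 64 + 32 + 16 + 4 + 2 + 1 = 27639 ✓



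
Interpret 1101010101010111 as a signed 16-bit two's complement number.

Binary: 1101010101010111
Sign bit: 1 (negative)
Invert: 0010101010101000
Add 1:  0010101010101001
Magnitude: 0010101010101001 = 8192 + 2048 + 512 + 128 + 32 + 8 + 1 = 10921
Value: -10921



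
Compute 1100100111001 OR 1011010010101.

OR: 1 when either bit is 1
  1100100111001
| 1011010010101
---------------
  1111110111101
Decimal: 6457 | 5781 = 8125



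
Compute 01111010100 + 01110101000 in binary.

Add column by column from the right: bit + bit + carry-in; write the sum mod 2, carry 1 when the sum is 2 or 3.
carry:  11100000000
        01111010100
+       01110101000
-------------------
       011101111100
(the carry out of the leftmost column, 0, becomes the leading bit)
Decimal check:
  01111010100 = 512 + 256 + 128 + 64 + 16 + 4 = 980
  01110101000 = 512 + 256 + 128 + 32 + 8 = 936
  980 + 936 = 1916, and 011101111100 = 1024 + 512 + 256 + 64 + 32 + 16 + 8 + 4 = 1916 ✓



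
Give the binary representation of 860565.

Using repeated division by 2:
860565 ÷ 2 = 430282 remainder 1
430282 ÷ 2 = 215141 remainder 0
215141 ÷ 2 = 107570 remainder 1
107570 ÷ 2 = 53785 remainder 0
53785 ÷ 2 = 26892 remainder 1
26892 ÷ 2 = 13446 remainder 0
13446 ÷ 2 = 6723 remainder 0
6723 ÷ 2 = 3361 remainder 1
3361 ÷ 2 = 1680 remainder 1
1680 ÷ 2 = 840 remainder 0
840 ÷ 2 = 420 remainder 0
420 ÷ 2 = 210 remainder 0
210 ÷ 2 = 105 remainder 0
105 ÷ 2 = 52 remainder 1
52 ÷ 2 = 26 remainder 0
26 ÷ 2 = 13 remainder 0
13 ÷ 2 = 6 remainder 1
6 ÷ 2 = 3 remainder 0
3 ÷ 2 = 1 remainder 1
1 ÷ 2 = 0 remainder 1
Reading remainders bottom to top: 11010010000110010101



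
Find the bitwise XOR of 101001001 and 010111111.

XOR: 1 when bits differ
  101001001
^ 010111111
-----------
  111110110
Decimal: 329 ^ 191 = 502



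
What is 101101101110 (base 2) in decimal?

Sum of powers of 2 for each 1-bit:
2^1 + 2^2 + 2^3 + 2^5 + 2^6 + 2^8 + 2^9 + 2^11
= 2 + 4 + 8 + 32 + 64 + 256 + 512 + 2048
= 2926



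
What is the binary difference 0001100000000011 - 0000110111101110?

Method 1 - Direct subtraction (column by column from the right: bit − bit − borrow-in; if negative, add 2 and borrow 1 from the next column):
borrow: 0001111111111000
        0001100000000011
-       0000110111101110
------------------------
        0000101000010101

Method 2 - Add two's complement:
Two's complement of 0000110111101110: invert → 1111001000010001, add 1 → 1111001000010010
  0001100000000011
+ 1111001000010010
------------------
 10000101000010101  (end carry out of the top bit = 1)
Discarding the end carry: 0000101000010101
Decimal check:
  0001100000000011 = 4096 + 2048 + 2 + 1 = 6147
  0000110111101110 = 2048 + 1024 + 256 + 128 + 64 + 32 + 8 + 4 + 2 = 3566
  6147 - 3566 = 2581, and 0000101000010101 = 2048 + 512 + 16 + 4 + 1 = 2581 ✓



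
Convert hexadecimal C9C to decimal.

Expand by place value (powers of 16):
Digit values: C = 12
C9C = 12 × 16^2 + 9 × 16^1 + 12 × 16^0
= 12 × 256 + 9 × 16 + 12 × 1
= 3072 + 144 + 12
= 3228



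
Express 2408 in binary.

Using repeated division by 2:
2408 ÷ 2 = 1204 remainder 0
1204 ÷ 2 = 602 remainder 0
602 ÷ 2 = 301 remainder 0
301 ÷ 2 = 150 remainder 1
150 ÷ 2 = 75 remainder 0
75 ÷ 2 = 37 remainder 1
37 ÷ 2 = 18 remainder 1
18 ÷ 2 = 9 remainder 0
9 ÷ 2 = 4 remainder 1
4 ÷ 2 = 2 remainder 0
2 ÷ 2 = 1 remainder 0
1 ÷ 2 = 0 remainder 1
Reading remainders bottom to top: 100101101000



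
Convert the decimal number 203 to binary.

Using repeated division by 2:
203 ÷ 2 = 101 remainder 1
101 ÷ 2 = 50 remainder 1
50 ÷ 2 = 25 remainder 0
25 ÷ 2 = 12 remainder 1
12 ÷ 2 = 6 remainder 0
6 ÷ 2 = 3 remainder 0
3 ÷ 2 = 1 remainder 1
1 ÷ 2 = 0 remainder 1
Reading remainders bottom to top: 11001011



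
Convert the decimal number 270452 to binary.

Using repeated division by 2:
270452 ÷ 2 = 135226 remainder 0
135226 ÷ 2 = 67613 remainder 0
67613 ÷ 2 = 33806 remainder 1
33806 ÷ 2 = 16903 remainder 0
16903 ÷ 2 = 8451 remainder 1
8451 ÷ 2 = 4225 remainder 1
4225 ÷ 2 = 2112 remainder 1
2112 ÷ 2 = 1056 remainder 0
1056 ÷ 2 = 528 remainder 0
528 ÷ 2 = 264 remainder 0
264 ÷ 2 = 132 remainder 0
132 ÷ 2 = 66 remainder 0
66 ÷ 2 = 33 remainder 0
33 ÷ 2 = 16 remainder 1
16 ÷ 2 = 8 remainder 0
8 ÷ 2 = 4 remainder 0
4 ÷ 2 = 2 remainder 0
2 ÷ 2 = 1 remainder 0
1 ÷ 2 = 0 remainder 1
Reading remainders bottom to top: 1000010000001110100



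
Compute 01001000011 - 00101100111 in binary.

Method 1 - Direct subtraction (column by column from the right: bit − bit − borrow-in; if negative, add 2 and borrow 1 from the next column):
borrow: 01111111000
        01001000011
-       00101100111
-------------------
        00011011100

Method 2 - Add two's complement:
Two's complement of 00101100111: invert → 11010011000, add 1 → 11010011001
  01001000011
+ 11010011001
-------------
 100011011100  (end carry out of the top bit = 1)
Discarding the end carry: 00011011100
Decimal check:
  01001000011 = 512 + 64 + 2 + 1 = 579
  00101100111 = 256 + 64 + 32 + 4 + 2 + 1 = 359
  579 - 359 = 220, and 00011011100 = 128 + 64 + 16 + 8 + 4 = 220 ✓



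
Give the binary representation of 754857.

Using repeated division by 2:
754857 ÷ 2 = 377428 remainder 1
377428 ÷ 2 = 188714 remainder 0
188714 ÷ 2 = 94357 remainder 0
94357 ÷ 2 = 47178 remainder 1
47178 ÷ 2 = 23589 remainder 0
23589 ÷ 2 = 11794 remainder 1
11794 ÷ 2 = 5897 remainder 0
5897 ÷ 2 = 2948 remainder 1
2948 ÷ 2 = 1474 remainder 0
1474 ÷ 2 = 737 remainder 0
737 ÷ 2 = 368 remainder 1
368 ÷ 2 = 184 remainder 0
184 ÷ 2 = 92 remainder 0
92 ÷ 2 = 46 remainder 0
46 ÷ 2 = 23 remainder 0
23 ÷ 2 = 11 remainder 1
11 ÷ 2 = 5 remainder 1
5 ÷ 2 = 2 remainder 1
2 ÷ 2 = 1 remainder 0
1 ÷ 2 = 0 remainder 1
Reading remainders bottom to top: 10111000010010101001



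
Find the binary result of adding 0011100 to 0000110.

Add column by column from the right: bit + bit + carry-in; write the sum mod 2, carry 1 when the sum is 2 or 3.
carry:  0111000
        0011100
+       0000110
---------------
       00100010
(the carry out of the leftmost column, 0, becomes the leading bit)
Decimal check:
  0011100 = 16 + 8 + 4 = 28
  0000110 = 4 + 2 = 6
  28 + 6 = 34, and 00100010 = 32 + 2 = 34 ✓



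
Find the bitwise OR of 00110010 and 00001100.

OR: 1 when either bit is 1
  00110010
| 00001100
----------
  00111110
Decimal: 50 | 12 = 62



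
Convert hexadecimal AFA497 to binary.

Convert each hex digit to 4 bits:
  A = 1010
  F = 1111
  A = 1010
  4 = 0100
  9 = 1001
  7 = 0111
Concatenate: 101011111010010010010111



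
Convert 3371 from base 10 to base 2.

Using repeated division by 2:
3371 ÷ 2 = 1685 remainder 1
1685 ÷ 2 = 842 remainder 1
842 ÷ 2 = 421 remainder 0
421 ÷ 2 = 210 remainder 1
210 ÷ 2 = 105 remainder 0
105 ÷ 2 = 52 remainder 1
52 ÷ 2 = 26 remainder 0
26 ÷ 2 = 13 remainder 0
13 ÷ 2 = 6 remainder 1
6 ÷ 2 = 3 remainder 0
3 ÷ 2 = 1 remainder 1
1 ÷ 2 = 0 remainder 1
Reading remainders bottom to top: 110100101011



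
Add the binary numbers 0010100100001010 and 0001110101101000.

Add column by column from the right: bit + bit + carry-in; write the sum mod 2, carry 1 when the sum is 2 or 3.
carry:  0111001000010000
        0010100100001010
+       0001110101101000
------------------------
       00100011001110010
(the carry out of the leftmost column, 0, becomes the leading bit)
Decimal check:
  0010100100001010 = 8192 + 2048 + 256 + 8 + 2 = 10506
  0001110101101000 = 4096 + 2048 + 1024 + 256 + 64 + 32 + 8 = 7528
  10506 + 7528 = 18034, and 00100011001110010 = 16384 + 1024 + 512 + 64 + 32 + 16 + 2 = 18034 ✓



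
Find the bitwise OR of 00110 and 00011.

OR: 1 when either bit is 1
  00110
| 00011
-------
  00111
Decimal: 6 | 3 = 7



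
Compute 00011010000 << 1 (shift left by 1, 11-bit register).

Original: 00011010000 (decimal 208)
Shift left by 1 position
Append 1 zero on the right
Result: 00110100000 (decimal 416)
Equivalent: 208 << 1 = 208 × 2^1 = 416



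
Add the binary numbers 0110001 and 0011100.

Add column by column from the right: bit + bit + carry-in; write the sum mod 2, carry 1 when the sum is 2 or 3.
carry:  1100000
        0110001
+       0011100
---------------
       01001101
(the carry out of the leftmost column, 0, becomes the leading bit)
Decimal check:
  0110001 = 32 + 16 + 1 = 49
  0011100 = 16 + 8 + 4 = 28
  49 + 28 = 77, and 01001101 = 64 + 8 + 4 + 1 = 77 ✓



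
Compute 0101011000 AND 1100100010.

AND: 1 only when both bits are 1
  0101011000
& 1100100010
------------
  0100000000
Decimal: 344 & 802 = 256



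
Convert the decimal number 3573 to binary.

Using repeated division by 2:
3573 ÷ 2 = 1786 remainder 1
1786 ÷ 2 = 893 remainder 0
893 ÷ 2 = 446 remainder 1
446 ÷ 2 = 223 remainder 0
223 ÷ 2 = 111 remainder 1
111 ÷ 2 = 55 remainder 1
55 ÷ 2 = 27 remainder 1
27 ÷ 2 = 13 remainder 1
13 ÷ 2 = 6 remainder 1
6 ÷ 2 = 3 remainder 0
3 ÷ 2 = 1 remainder 1
1 ÷ 2 = 0 remainder 1
Reading remainders bottom to top: 110111110101



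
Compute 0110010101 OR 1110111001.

OR: 1 when either bit is 1
  0110010101
| 1110111001
------------
  1110111101
Decimal: 405 | 953 = 957



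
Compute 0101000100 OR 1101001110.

OR: 1 when either bit is 1
  0101000100
| 1101001110
------------
  1101001110
Decimal: 324 | 846 = 846



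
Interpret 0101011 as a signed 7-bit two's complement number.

Binary: 0101011
Sign bit: 0 (non-negative)
Read directly as an unsigned value:
0101011 = 32 + 8 + 2 + 1 = 43
Value: 43



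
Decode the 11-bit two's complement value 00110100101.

Binary: 00110100101
Sign bit: 0 (non-negative)
Read directly as an unsigned value:
00110100101 = 256 + 128 + 32 + 4 + 1 = 421
Value: 421



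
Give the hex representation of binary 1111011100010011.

Group into 4-bit nibbles from right:
  1111 = F
  0111 = 7
  0001 = 1
  0011 = 3
Result: F713



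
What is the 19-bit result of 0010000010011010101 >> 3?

Original: 0010000010011010101 (decimal 66773)
Shift right by 3 positions
Drop the 3 low bits; fill with zeros on the left
Result: 0000010000010011010 (decimal 8346)
Equivalent: 66773 >> 3 = 66773 ÷ 2^3 = 8346



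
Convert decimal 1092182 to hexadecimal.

Using repeated division by 16 (digits 10–15 are A–F):
1092182 ÷ 16 = 68261 remainder 6
68261 ÷ 16 = 4266 remainder 5
4266 ÷ 16 = 266 remainder 10 (A)
266 ÷ 16 = 16 remainder 10 (A)
16 ÷ 16 = 1 remainder 0
1 ÷ 16 = 0 remainder 1
Reading remainders bottom to top: 10AA56



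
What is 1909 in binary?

Using repeated division by 2:
1909 ÷ 2 = 954 remainder 1
954 ÷ 2 = 477 remainder 0
477 ÷ 2 = 238 remainder 1
238 ÷ 2 = 119 remainder 0
119 ÷ 2 = 59 remainder 1
59 ÷ 2 = 29 remainder 1
29 ÷ 2 = 14 remainder 1
14 ÷ 2 = 7 remainder 0
7 ÷ 2 = 3 remainder 1
3 ÷ 2 = 1 remainder 1
1 ÷ 2 = 0 remainder 1
Reading remainders bottom to top: 11101110101



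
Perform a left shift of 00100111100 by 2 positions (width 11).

Original: 00100111100 (decimal 316)
Shift left by 2 positions
Append 2 zeros on the right
Result: 10011110000 (decimal 1264)
Equivalent: 316 << 2 = 316 × 2^2 = 1264



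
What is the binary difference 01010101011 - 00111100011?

Method 1 - Direct subtraction (column by column from the right: bit − bit − borrow-in; if negative, add 2 and borrow 1 from the next column):
borrow: 01110000000
        01010101011
-       00111100011
-------------------
        00011001000

Method 2 - Add two's complement:
Two's complement of 00111100011: invert → 11000011100, add 1 → 11000011101
  01010101011
+ 11000011101
-------------
 100011001000  (end carry out of the top bit = 1)
Discarding the end carry: 00011001000
Decimal check:
  01010101011 = 512 + 128 + 32 + 8 + 2 + 1 = 683
  00111100011 = 256 + 128 + 64 + 32 + 2 + 1 = 483
  683 - 483 = 200, and 00011001000 = 128 + 64 + 8 = 200 ✓



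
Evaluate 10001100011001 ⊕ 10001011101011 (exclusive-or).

XOR: 1 when bits differ
  10001100011001
^ 10001011101011
----------------
  00000111110010
Decimal: 8985 ^ 8939 = 498



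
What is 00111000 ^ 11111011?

XOR: 1 when bits differ
  00111000
^ 11111011
----------
  11000011
Decimal: 56 ^ 251 = 195



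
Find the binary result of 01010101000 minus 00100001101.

Method 1 - Direct subtraction (column by column from the right: bit − bit − borrow-in; if negative, add 2 and borrow 1 from the next column):
borrow: 01000111110
        01010101000
-       00100001101
-------------------
        00110011011

Method 2 - Add two's complement:
Two's complement of 00100001101: invert → 11011110010, add 1 → 11011110011
  01010101000
+ 11011110011
-------------
 100110011011  (end carry out of the top bit = 1)
Discarding the end carry: 00110011011
Decimal check:
  01010101000 = 512 + 128 + 32 + 8 = 680
  00100001101 = 256 + 8 + 4 + 1 = 269
  680 - 269 = 411, and 00110011011 = 256 + 128 + 16 + 8 + 2 + 1 = 411 ✓



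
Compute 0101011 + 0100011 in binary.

Add column by column from the right: bit + bit + carry-in; write the sum mod 2, carry 1 when the sum is 2 or 3.
carry:  1000110
        0101011
+       0100011
---------------
       01001110
(the carry out of the leftmost column, 0, becomes the leading bit)
Decimal check:
  0101011 = 32 + 8 + 2 + 1 = 43
  0100011 = 32 + 2 + 1 = 35
  43 + 35 = 78, and 01001110 = 64 + 8 + 4 + 2 = 78 ✓



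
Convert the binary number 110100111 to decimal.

Sum of powers of 2 for each 1-bit:
2^0 + 2^1 + 2^2 + 2^5 + 2^7 + 2^8
= 1 + 2 + 4 + 32 + 128 + 256
= 423



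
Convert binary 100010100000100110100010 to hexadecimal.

Group into 4-bit nibbles from right:
  1000 = 8
  1010 = A
  0000 = 0
  1001 = 9
  1010 = A
  0010 = 2
Result: 8A09A2



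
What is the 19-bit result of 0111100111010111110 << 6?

Original: 0111100111010111110 (decimal 249534)
Shift left by 6 positions
Append 6 zeros on the right and drop the 6 high bits that overflow the 19-bit width
Result: 0111010111110000000 (decimal 241536)
Equivalent: 249534 << 6 = 249534 × 2^6 = 15970176, truncated to 19 bits = 241536



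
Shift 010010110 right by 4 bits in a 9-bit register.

Original: 010010110 (decimal 150)
Shift right by 4 positions
Drop the 4 low bits; fill with zeros on the left
Result: 000001001 (decimal 9)
Equivalent: 150 >> 4 = 150 ÷ 2^4 = 9



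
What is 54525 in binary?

Using repeated division by 2:
54525 ÷ 2 = 27262 remainder 1
27262 ÷ 2 = 13631 remainder 0
13631 ÷ 2 = 6815 remainder 1
6815 ÷ 2 = 3407 remainder 1
3407 ÷ 2 = 1703 remainder 1
1703 ÷ 2 = 851 remainder 1
851 ÷ 2 = 425 remainder 1
425 ÷ 2 = 212 remainder 1
212 ÷ 2 = 106 remainder 0
106 ÷ 2 = 53 remainder 0
53 ÷ 2 = 26 remainder 1
26 ÷ 2 = 13 remainder 0
13 ÷ 2 = 6 remainder 1
6 ÷ 2 = 3 remainder 0
3 ÷ 2 = 1 remainder 1
1 ÷ 2 = 0 remainder 1
Reading remainders bottom to top: 1101010011111101



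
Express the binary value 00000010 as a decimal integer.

Sum of powers of 2 for each 1-bit:
2^1
= 2
= 2



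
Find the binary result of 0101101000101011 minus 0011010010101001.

Method 1 - Direct subtraction (column by column from the right: bit − bit − borrow-in; if negative, add 2 and borrow 1 from the next column):
borrow: 0100101100000000
        0101101000101011
-       0011010010101001
------------------------
        0010010110000010

Method 2 - Add two's complement:
Two's complement of 0011010010101001: invert → 1100101101010110, add 1 → 1100101101010111
  0101101000101011
+ 1100101101010111
------------------
 10010010110000010  (end carry out of the top bit = 1)
Discarding the end carry: 0010010110000010
Decimal check:
  0101101000101011 = 16384 + 4096 + 2048 + 512 + 32 + 8 + 2 + 1 = 23083
  0011010010101001 = 8192 + 4096 + 1024 + 128 + 32 + 8 + 1 = 13481
  23083 - 13481 = 9602, and 0010010110000010 = 8192 + 1024 + 256 + 128 + 2 = 9602 ✓



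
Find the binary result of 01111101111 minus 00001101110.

Method 1 - Direct subtraction (column by column from the right: bit − bit − borrow-in; if negative, add 2 and borrow 1 from the next column):
borrow: 00000000000
        01111101111
-       00001101110
-------------------
        01110000001

Method 2 - Add two's complement:
Two's complement of 00001101110: invert → 11110010001, add 1 → 11110010010
  01111101111
+ 11110010010
-------------
 101110000001  (end carry out of the top bit = 1)
Discarding the end carry: 01110000001
Decimal check:
  01111101111 = 512 + 256 + 128 + 64 + 32 + 8 + 4 + 2 + 1 = 1007
  00001101110 = 64 + 32 + 8 + 4 + 2 = 110
  1007 - 110 = 897, and 01110000001 = 512 + 256 + 128 + 1 = 897 ✓



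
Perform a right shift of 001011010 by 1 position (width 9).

Original: 001011010 (decimal 90)
Shift right by 1 position
Drop the 1 low bit; fill with zero on the left
Result: 000101101 (decimal 45)
Equivalent: 90 >> 1 = 90 ÷ 2^1 = 45



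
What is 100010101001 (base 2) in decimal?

Sum of powers of 2 for each 1-bit:
2^0 + 2^3 + 2^5 + 2^7 + 2^11
= 1 + 8 + 32 + 128 + 2048
= 2217



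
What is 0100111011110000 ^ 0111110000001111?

XOR: 1 when bits differ
  0100111011110000
^ 0111110000001111
------------------
  0011001011111111
Decimal: 20208 ^ 31759 = 13055



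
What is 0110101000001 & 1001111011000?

AND: 1 only when both bits are 1
  0110101000001
& 1001111011000
---------------
  0000101000000
Decimal: 3393 & 5080 = 320



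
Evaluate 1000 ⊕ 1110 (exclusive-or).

XOR: 1 when bits differ
  1000
^ 1110
------
  0110
Decimal: 8 ^ 14 = 6



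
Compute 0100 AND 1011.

AND: 1 only when both bits are 1
  0100
& 1011
------
  0000
Decimal: 4 & 11 = 0



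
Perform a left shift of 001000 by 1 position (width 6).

Original: 001000 (decimal 8)
Shift left by 1 position
Append 1 zero on the right
Result: 010000 (decimal 16)
Equivalent: 8 << 1 = 8 × 2^1 = 16



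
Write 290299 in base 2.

Using repeated division by 2:
290299 ÷ 2 = 145149 remainder 1
145149 ÷ 2 = 72574 remainder 1
72574 ÷ 2 = 36287 remainder 0
36287 ÷ 2 = 18143 remainder 1
18143 ÷ 2 = 9071 remainder 1
9071 ÷ 2 = 4535 remainder 1
4535 ÷ 2 = 2267 remainder 1
2267 ÷ 2 = 1133 remainder 1
1133 ÷ 2 = 566 remainder 1
566 ÷ 2 = 283 remainder 0
283 ÷ 2 = 141 remainder 1
141 ÷ 2 = 70 remainder 1
70 ÷ 2 = 35 remainder 0
35 ÷ 2 = 17 remainder 1
17 ÷ 2 = 8 remainder 1
8 ÷ 2 = 4 remainder 0
4 ÷ 2 = 2 remainder 0
2 ÷ 2 = 1 remainder 0
1 ÷ 2 = 0 remainder 1
Reading remainders bottom to top: 1000110110111111011



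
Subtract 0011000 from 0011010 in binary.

Method 1 - Direct subtraction (column by column from the right: bit − bit − borrow-in; if negative, add 2 and borrow 1 from the next column):
borrow: 0000000
        0011010
-       0011000
---------------
        0000010

Method 2 - Add two's complement:
Two's complement of 0011000: invert → 1100111, add 1 → 1101000
  0011010
+ 1101000
---------
 10000010  (end carry out of the top bit = 1)
Discarding the end carry: 0000010
Decimal check:
  0011010 = 16 + 8 + 2 = 26
  0011000 = 16 + 8 = 24
  26 - 24 = 2, and 0000010 = 2 ✓



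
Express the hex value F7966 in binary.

Convert each hex digit to 4 bits:
  F = 1111
  7 = 0111
  9 = 1001
  6 = 0110
  6 = 0110
Concatenate: 11110111100101100110



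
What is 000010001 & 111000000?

AND: 1 only when both bits are 1
  000010001
& 111000000
-----------
  000000000
Decimal: 17 & 448 = 0



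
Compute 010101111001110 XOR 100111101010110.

XOR: 1 when bits differ
  010101111001110
^ 100111101010110
-----------------
  110010010011000
Decimal: 11214 ^ 20310 = 25752



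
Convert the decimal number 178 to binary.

Using repeated division by 2:
178 ÷ 2 = 89 remainder 0
89 ÷ 2 = 44 remainder 1
44 ÷ 2 = 22 remainder 0
22 ÷ 2 = 11 remainder 0
11 ÷ 2 = 5 remainder 1
5 ÷ 2 = 2 remainder 1
2 ÷ 2 = 1 remainder 0
1 ÷ 2 = 0 remainder 1
Reading remainders bottom to top: 10110010



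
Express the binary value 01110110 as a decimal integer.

Sum of powers of 2 for each 1-bit:
2^1 + 2^2 + 2^4 + 2^5 + 2^6
= 2 + 4 + 16 + 32 + 64
= 118



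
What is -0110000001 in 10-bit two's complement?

Original: 0110000001
Step 1 - Invert all bits: 1001111110
Step 2 - Add 1: 1001111111
Verification: 0110000001 + 1001111111 = 10000000000; discarding the end carry (carry out of the top bit) leaves the 10-bit value 0000000000, as required for x + (-x)



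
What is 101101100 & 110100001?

AND: 1 only when both bits are 1
  101101100
& 110100001
-----------
  100100000
Decimal: 364 & 417 = 288



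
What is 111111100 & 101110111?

AND: 1 only when both bits are 1
  111111100
& 101110111
-----------
  101110100
Decimal: 508 & 375 = 372



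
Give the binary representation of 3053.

Using repeated division by 2:
3053 ÷ 2 = 1526 remainder 1
1526 ÷ 2 = 763 remainder 0
763 ÷ 2 = 381 remainder 1
381 ÷ 2 = 190 remainder 1
190 ÷ 2 = 95 remainder 0
95 ÷ 2 = 47 remainder 1
47 ÷ 2 = 23 remainder 1
23 ÷ 2 = 11 remainder 1
11 ÷ 2 = 5 remainder 1
5 ÷ 2 = 2 remainder 1
2 ÷ 2 = 1 remainder 0
1 ÷ 2 = 0 remainder 1
Reading remainders bottom to top: 101111101101



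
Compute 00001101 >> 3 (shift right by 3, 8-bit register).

Original: 00001101 (decimal 13)
Shift right by 3 positions
Drop the 3 low bits; fill with zeros on the left
Result: 00000001 (decimal 1)
Equivalent: 13 >> 3 = 13 ÷ 2^3 = 1



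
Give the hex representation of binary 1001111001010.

Group into 4-bit nibbles from right:
  0001 = 1
  0011 = 3
  1100 = C
  1010 = A
Result: 13CA



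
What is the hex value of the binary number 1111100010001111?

Group into 4-bit nibbles from right:
  1111 = F
  1000 = 8
  1000 = 8
  1111 = F
Result: F88F



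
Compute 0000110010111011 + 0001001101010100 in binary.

Add column by column from the right: bit + bit + carry-in; write the sum mod 2, carry 1 when the sum is 2 or 3.
carry:  0011111111100000
        0000110010111011
+       0001001101010100
------------------------
       00010000000001111
(the carry out of the leftmost column, 0, becomes the leading bit)
Decimal check:
  0000110010111011 = 2048 + 1024 + 128 + 32 + 16 + 8 + 2 + 1 = 3259
  0001001101010100 = 4096 + 512 + 256 + 64 + 16 + 4 = 4948
  3259 + 4948 = 8207, and 00010000000001111 = 8192 + 8 + 4 + 2 + 1 = 8207 ✓



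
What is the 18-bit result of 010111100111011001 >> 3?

Original: 010111100111011001 (decimal 96729)
Shift right by 3 positions
Drop the 3 low bits; fill with zeros on the left
Result: 000010111100111011 (decimal 12091)
Equivalent: 96729 >> 3 = 96729 ÷ 2^3 = 12091



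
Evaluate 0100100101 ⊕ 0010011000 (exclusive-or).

XOR: 1 when bits differ
  0100100101
^ 0010011000
------------
  0110111101
Decimal: 293 ^ 152 = 445



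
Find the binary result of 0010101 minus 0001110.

Method 1 - Direct subtraction (column by column from the right: bit − bit − borrow-in; if negative, add 2 and borrow 1 from the next column):
borrow: 0011100
        0010101
-       0001110
---------------
        0000111

Method 2 - Add two's complement:
Two's complement of 0001110: invert → 1110001, add 1 → 1110010
  0010101
+ 1110010
---------
 10000111  (end carry out of the top bit = 1)
Discarding the end carry: 0000111
Decimal check:
  0010101 = 16 + 4 + 1 = 21
  0001110 = 8 + 4 + 2 = 14
  21 - 14 = 7, and 0000111 = 4 + 2 + 1 = 7 ✓



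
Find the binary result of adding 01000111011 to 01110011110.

Add column by column from the right: bit + bit + carry-in; write the sum mod 2, carry 1 when the sum is 2 or 3.
carry:  10001111100
        01000111011
+       01110011110
-------------------
       010111011001
(the carry out of the leftmost column, 0, becomes the leading bit)
Decimal check:
  01000111011 = 512 + 32 + 16 + 8 + 2 + 1 = 571
  01110011110 = 512 + 256 + 128 + 16 + 8 + 4 + 2 = 926
  571 + 926 = 1497, and 010111011001 = 1024 + 256 + 128 + 64 + 16 + 8 + 1 = 1497 ✓



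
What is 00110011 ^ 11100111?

XOR: 1 when bits differ
  00110011
^ 11100111
----------
  11010100
Decimal: 51 ^ 231 = 212



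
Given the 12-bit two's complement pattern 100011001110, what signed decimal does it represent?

Binary: 100011001110
Sign bit: 1 (negative)
Invert: 011100110001
Add 1:  011100110010
Magnitude: 011100110010 = 1024 + 512 + 256 + 32 + 16 + 2 = 1842
Value: -1842



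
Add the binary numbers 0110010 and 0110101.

Add column by column from the right: bit + bit + carry-in; write the sum mod 2, carry 1 when the sum is 2 or 3.
carry:  1100000
        0110010
+       0110101
---------------
       01100111
(the carry out of the leftmost column, 0, becomes the leading bit)
Decimal check:
  0110010 = 32 + 16 + 2 = 50
  0110101 = 32 + 16 + 4 + 1 = 53
  50 + 53 = 103, and 01100111 = 64 + 32 + 4 + 2 + 1 = 103 ✓



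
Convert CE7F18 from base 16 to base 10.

Expand by place value (powers of 16):
Digit values: C = 12, E = 14, F = 15
CE7F18 = 12 × 16^5 + 14 × 16^4 + 7 × 16^3 + 15 × 16^2 + 1 × 16^1 + 8 × 16^0
= 12 × 1048576 + 14 × 65536 + 7 × 4096 + 15 × 256 + 1 × 16 + 8 × 1
= 12582912 + 917504 + 28672 + 3840 + 16 + 8
= 13532952



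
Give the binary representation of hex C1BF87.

Convert each hex digit to 4 bits:
  C = 1100
  1 = 0001
  B = 1011
  F = 1111
  8 = 1000
  7 = 0111
Concatenate: 110000011011111110000111



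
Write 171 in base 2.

Using repeated division by 2:
171 ÷ 2 = 85 remainder 1
85 ÷ 2 = 42 remainder 1
42 ÷ 2 = 21 remainder 0
21 ÷ 2 = 10 remainder 1
10 ÷ 2 = 5 remainder 0
5 ÷ 2 = 2 remainder 1
2 ÷ 2 = 1 remainder 0
1 ÷ 2 = 0 remainder 1
Reading remainders bottom to top: 10101011



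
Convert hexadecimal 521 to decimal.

Expand by place value (powers of 16):
521 = 5 × 16^2 + 2 × 16^1 + 1 × 16^0
= 5 × 256 + 2 × 16 + 1 × 1
= 1280 + 32 + 1
= 1313



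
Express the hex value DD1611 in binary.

Convert each hex digit to 4 bits:
  D = 1101
  D = 1101
  1 = 0001
  6 = 0110
  1 = 0001
  1 = 0001
Concatenate: 110111010001011000010001



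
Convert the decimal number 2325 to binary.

Using repeated division by 2:
2325 ÷ 2 = 1162 remainder 1
1162 ÷ 2 = 581 remainder 0
581 ÷ 2 = 290 remainder 1
290 ÷ 2 = 145 remainder 0
145 ÷ 2 = 72 remainder 1
72 ÷ 2 = 36 remainder 0
36 ÷ 2 = 18 remainder 0
18 ÷ 2 = 9 remainder 0
9 ÷ 2 = 4 remainder 1
4 ÷ 2 = 2 remainder 0
2 ÷ 2 = 1 remainder 0
1 ÷ 2 = 0 remainder 1
Reading remainders bottom to top: 100100010101



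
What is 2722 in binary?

Using repeated division by 2:
2722 ÷ 2 = 1361 remainder 0
1361 ÷ 2 = 680 remainder 1
680 ÷ 2 = 340 remainder 0
340 ÷ 2 = 170 remainder 0
170 ÷ 2 = 85 remainder 0
85 ÷ 2 = 42 remainder 1
42 ÷ 2 = 21 remainder 0
21 ÷ 2 = 10 remainder 1
10 ÷ 2 = 5 remainder 0
5 ÷ 2 = 2 remainder 1
2 ÷ 2 = 1 remainder 0
1 ÷ 2 = 0 remainder 1
Reading remainders bottom to top: 101010100010



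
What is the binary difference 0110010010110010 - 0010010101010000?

Method 1 - Direct subtraction (column by column from the right: bit − bit − borrow-in; if negative, add 2 and borrow 1 from the next column):
borrow: 0111111010000000
        0110010010110010
-       0010010101010000
------------------------
        0011111101100010

Method 2 - Add two's complement:
Two's complement of 0010010101010000: invert → 1101101010101111, add 1 → 1101101010110000
  0110010010110010
+ 1101101010110000
------------------
 10011111101100010  (end carry out of the top bit = 1)
Discarding the end carry: 0011111101100010
Decimal check:
  0110010010110010 = 16384 + 8192 + 1024 + 128 + 32 + 16 + 2 = 25778
  0010010101010000 = 8192 + 1024 + 256 + 64 + 16 = 9552
  25778 - 9552 = 16226, and 0011111101100010 = 8192 + 4096 + 2048 + 1024 + 512 + 256 + 64 + 32 + 2 = 16226 ✓



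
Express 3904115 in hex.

Using repeated division by 16 (digits 10–15 are A–F):
3904115 ÷ 16 = 244007 remainder 3
244007 ÷ 16 = 15250 remainder 7
15250 ÷ 16 = 953 remainder 2
953 ÷ 16 = 59 remainder 9
59 ÷ 16 = 3 remainder 11 (B)
3 ÷ 16 = 0 remainder 3
Reading remainders bottom to top: 3B9273



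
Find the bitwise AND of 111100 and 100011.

AND: 1 only when both bits are 1
  111100
& 100011
--------
  100000
Decimal: 60 & 35 = 32



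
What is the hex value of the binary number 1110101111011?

Group into 4-bit nibbles from right:
  0001 = 1
  1101 = D
  0111 = 7
  1011 = B
Result: 1D7B



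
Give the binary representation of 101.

Using repeated division by 2:
101 ÷ 2 = 50 remainder 1
50 ÷ 2 = 25 remainder 0
25 ÷ 2 = 12 remainder 1
12 ÷ 2 = 6 remainder 0
6 ÷ 2 = 3 remainder 0
3 ÷ 2 = 1 remainder 1
1 ÷ 2 = 0 remainder 1
Reading remainders bottom to top: 1100101



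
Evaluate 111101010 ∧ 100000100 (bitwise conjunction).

AND: 1 only when both bits are 1
  111101010
& 100000100
-----------
  100000000
Decimal: 490 & 260 = 256



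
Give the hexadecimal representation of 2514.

Using repeated division by 16 (digits 10–15 are A–F):
2514 ÷ 16 = 157 remainder 2
157 ÷ 16 = 9 remainder 13 (D)
9 ÷ 16 = 0 remainder 9
Reading remainders bottom to top: 9D2



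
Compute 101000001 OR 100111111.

OR: 1 when either bit is 1
  101000001
| 100111111
-----------
  101111111
Decimal: 321 | 319 = 383



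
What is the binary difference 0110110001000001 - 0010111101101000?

Method 1 - Direct subtraction (column by column from the right: bit − bit − borrow-in; if negative, add 2 and borrow 1 from the next column):
borrow: 0111111111110000
        0110110001000001
-       0010111101101000
------------------------
        0011110011011001

Method 2 - Add two's complement:
Two's complement of 0010111101101000: invert → 1101000010010111, add 1 → 1101000010011000
  0110110001000001
+ 1101000010011000
------------------
 10011110011011001  (end carry out of the top bit = 1)
Discarding the end carry: 0011110011011001
Decimal check:
  0110110001000001 = 16384 + 8192 + 2048 + 1024 + 64 + 1 = 27713
  0010111101101000 = 8192 + 2048 + 1024 + 512 + 256 + 64 + 32 + 8 = 12136
  27713 - 12136 = 15577, and 0011110011011001 = 8192 + 4096 + 2048 + 1024 + 128 + 64 + 16 + 8 + 1 = 15577 ✓



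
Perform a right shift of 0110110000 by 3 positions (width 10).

Original: 0110110000 (decimal 432)
Shift right by 3 positions
Drop the 3 low bits; fill with zeros on the left
Result: 0000110110 (decimal 54)
Equivalent: 432 >> 3 = 432 ÷ 2^3 = 54



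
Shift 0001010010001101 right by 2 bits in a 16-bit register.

Original: 0001010010001101 (decimal 5261)
Shift right by 2 positions
Drop the 2 low bits; fill with zeros on the left
Result: 0000010100100011 (decimal 1315)
Equivalent: 5261 >> 2 = 5261 ÷ 2^2 = 1315



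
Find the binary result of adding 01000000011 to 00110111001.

Add column by column from the right: bit + bit + carry-in; write the sum mod 2, carry 1 when the sum is 2 or 3.
carry:  00000000110
        01000000011
+       00110111001
-------------------
       001110111100
(the carry out of the leftmost column, 0, becomes the leading bit)
Decimal check:
  01000000011 = 512 + 2 + 1 = 515
  00110111001 = 256 + 128 + 32 + 16 + 8 + 1 = 441
  515 + 441 = 956, and 001110111100 = 512 + 256 + 128 + 32 + 16 + 8 + 4 = 956 ✓



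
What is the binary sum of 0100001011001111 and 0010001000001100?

Add column by column from the right: bit + bit + carry-in; write the sum mod 2, carry 1 when the sum is 2 or 3.
carry:  0000010000011000
        0100001011001111
+       0010001000001100
------------------------
       00110010011011011
(the carry out of the leftmost column, 0, becomes the leading bit)
Decimal check:
  0100001011001111 = 16384 + 512 + 128 + 64 + 8 + 4 + 2 + 1 = 17103
  0010001000001100 = 8192 + 512 + 8 + 4 = 8716
  17103 + 8716 = 25819, and 00110010011011011 = 16384 + 8192 + 1024 + 128 + 64 + 16 + 8 + 2 + 1 = 25819 ✓



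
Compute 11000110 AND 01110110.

AND: 1 only when both bits are 1
  11000110
& 01110110
----------
  01000110
Decimal: 198 & 118 = 70



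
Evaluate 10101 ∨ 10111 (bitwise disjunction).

OR: 1 when either bit is 1
  10101
| 10111
-------
  10111
Decimal: 21 | 23 = 23



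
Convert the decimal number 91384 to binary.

Using repeated division by 2:
91384 ÷ 2 = 45692 remainder 0
45692 ÷ 2 = 22846 remainder 0
22846 ÷ 2 = 11423 remainder 0
11423 ÷ 2 = 5711 remainder 1
5711 ÷ 2 = 2855 remainder 1
2855 ÷ 2 = 1427 remainder 1
1427 ÷ 2 = 713 remainder 1
713 ÷ 2 = 356 remainder 1
356 ÷ 2 = 178 remainder 0
178 ÷ 2 = 89 remainder 0
89 ÷ 2 = 44 remainder 1
44 ÷ 2 = 22 remainder 0
22 ÷ 2 = 11 remainder 0
11 ÷ 2 = 5 remainder 1
5 ÷ 2 = 2 remainder 1
2 ÷ 2 = 1 remainder 0
1 ÷ 2 = 0 remainder 1
Reading remainders bottom to top: 10110010011111000



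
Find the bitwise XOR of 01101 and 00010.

XOR: 1 when bits differ
  01101
^ 00010
-------
  01111
Decimal: 13 ^ 2 = 15



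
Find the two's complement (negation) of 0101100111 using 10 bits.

Original: 0101100111
Step 1 - Invert all bits: 1010011000
Step 2 - Add 1: 1010011001
Verification: 0101100111 + 1010011001 = 10000000000; discarding the end carry (carry out of the top bit) leaves the 10-bit value 0000000000, as required for x + (-x)



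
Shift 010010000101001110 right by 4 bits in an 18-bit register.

Original: 010010000101001110 (decimal 74062)
Shift right by 4 positions
Drop the 4 low bits; fill with zeros on the left
Result: 000001001000010100 (decimal 4628)
Equivalent: 74062 >> 4 = 74062 ÷ 2^4 = 4628



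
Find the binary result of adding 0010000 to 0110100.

Add column by column from the right: bit + bit + carry-in; write the sum mod 2, carry 1 when the sum is 2 or 3.
carry:  1100000
        0010000
+       0110100
---------------
       01000100
(the carry out of the leftmost column, 0, becomes the leading bit)
Decimal check:
  0010000 = 16
  0110100 = 32 + 16 + 4 = 52
  16 + 52 = 68, and 01000100 = 64 + 4 = 68 ✓



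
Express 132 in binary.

Using repeated division by 2:
132 ÷ 2 = 66 remainder 0
66 ÷ 2 = 33 remainder 0
33 ÷ 2 = 16 remainder 1
16 ÷ 2 = 8 remainder 0
8 ÷ 2 = 4 remainder 0
4 ÷ 2 = 2 remainder 0
2 ÷ 2 = 1 remainder 0
1 ÷ 2 = 0 remainder 1
Reading remainders bottom to top: 10000100



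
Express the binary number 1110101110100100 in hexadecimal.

Group into 4-bit nibbles from right:
  1110 = E
  1011 = B
  1010 = A
  0100 = 4
Result: EBA4



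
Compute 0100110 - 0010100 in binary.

Method 1 - Direct subtraction (column by column from the right: bit − bit − borrow-in; if negative, add 2 and borrow 1 from the next column):
borrow: 0100000
        0100110
-       0010100
---------------
        0010010

Method 2 - Add two's complement:
Two's complement of 0010100: invert → 1101011, add 1 → 1101100
  0100110
+ 1101100
---------
 10010010  (end carry out of the top bit = 1)
Discarding the end carry: 0010010
Decimal check:
  0100110 = 32 + 4 + 2 = 38
  0010100 = 16 + 4 = 20
  38 - 20 = 18, and 0010010 = 16 + 2 = 18 ✓



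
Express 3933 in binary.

Using repeated division by 2:
3933 ÷ 2 = 1966 remainder 1
1966 ÷ 2 = 983 remainder 0
983 ÷ 2 = 491 remainder 1
491 ÷ 2 = 245 remainder 1
245 ÷ 2 = 122 remainder 1
122 ÷ 2 = 61 remainder 0
61 ÷ 2 = 30 remainder 1
30 ÷ 2 = 15 remainder 0
15 ÷ 2 = 7 remainder 1
7 ÷ 2 = 3 remainder 1
3 ÷ 2 = 1 remainder 1
1 ÷ 2 = 0 remainder 1
Reading remainders bottom to top: 111101011101



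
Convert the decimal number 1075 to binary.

Using repeated division by 2:
1075 ÷ 2 = 537 remainder 1
537 ÷ 2 = 268 remainder 1
268 ÷ 2 = 134 remainder 0
134 ÷ 2 = 67 remainder 0
67 ÷ 2 = 33 remainder 1
33 ÷ 2 = 16 remainder 1
16 ÷ 2 = 8 remainder 0
8 ÷ 2 = 4 remainder 0
4 ÷ 2 = 2 remainder 0
2 ÷ 2 = 1 remainder 0
1 ÷ 2 = 0 remainder 1
Reading remainders bottom to top: 10000110011



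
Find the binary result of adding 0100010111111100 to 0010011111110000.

Add column by column from the right: bit + bit + carry-in; write the sum mod 2, carry 1 when the sum is 2 or 3.
carry:  0000111111100000
        0100010111111100
+       0010011111110000
------------------------
       00110110111101100
(the carry out of the leftmost column, 0, becomes the leading bit)
Decimal check:
  0100010111111100 = 16384 + 1024 + 256 + 128 + 64 + 32 + 16 + 8 + 4 = 17916
  0010011111110000 = 8192 + 1024 + 512 + 256 + 128 + 64 + 32 + 16 = 10224
  17916 + 10224 = 28140, and 00110110111101100 = 16384 + 8192 + 2048 + 1024 + 256 + 128 + 64 + 32 + 8 + 4 = 28140 ✓



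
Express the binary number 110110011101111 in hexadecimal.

Group into 4-bit nibbles from right:
  0110 = 6
  1100 = C
  1110 = E
  1111 = F
Result: 6CEF



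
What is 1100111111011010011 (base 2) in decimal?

Sum of powers of 2 for each 1-bit:
2^0 + 2^1 + 2^4 + 2^6 + 2^7 + 2^9 + 2^10 + 2^11 + 2^12 + 2^13 + 2^14 + 2^17 + 2^18
= 1 + 2 + 16 + 64 + 128 + 512 + 1024 + 2048 + 4096 + 8192 + 16384 + 131072 + 262144
= 425683



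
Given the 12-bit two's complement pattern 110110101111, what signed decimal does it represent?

Binary: 110110101111
Sign bit: 1 (negative)
Invert: 001001010000
Add 1:  001001010001
Magnitude: 001001010001 = 512 + 64 + 16 + 1 = 593
Value: -593



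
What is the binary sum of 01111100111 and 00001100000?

Add column by column from the right: bit + bit + carry-in; write the sum mod 2, carry 1 when the sum is 2 or 3.
carry:  11111000000
        01111100111
+       00001100000
-------------------
       010001000111
(the carry out of the leftmost column, 0, becomes the leading bit)
Decimal check:
  01111100111 = 512 + 256 + 128 + 64 + 32 + 4 + 2 + 1 = 999
  00001100000 = 64 + 32 = 96
  999 + 96 = 1095, and 010001000111 = 1024 + 64 + 4 + 2 + 1 = 1095 ✓



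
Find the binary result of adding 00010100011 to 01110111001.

Add column by column from the right: bit + bit + carry-in; write the sum mod 2, carry 1 when the sum is 2 or 3.
carry:  11101000110
        00010100011
+       01110111001
-------------------
       010001011100
(the carry out of the leftmost column, 0, becomes the leading bit)
Decimal check:
  00010100011 = 128 + 32 + 2 + 1 = 163
  01110111001 = 512 + 256 + 128 + 32 + 16 + 8 + 1 = 953
  163 + 953 = 1116, and 010001011100 = 1024 + 64 + 16 + 8 + 4 = 1116 ✓



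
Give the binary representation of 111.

Using repeated division by 2:
111 ÷ 2 = 55 remainder 1
55 ÷ 2 = 27 remainder 1
27 ÷ 2 = 13 remainder 1
13 ÷ 2 = 6 remainder 1
6 ÷ 2 = 3 remainder 0
3 ÷ 2 = 1 remainder 1
1 ÷ 2 = 0 remainder 1
Reading remainders bottom to top: 1101111

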